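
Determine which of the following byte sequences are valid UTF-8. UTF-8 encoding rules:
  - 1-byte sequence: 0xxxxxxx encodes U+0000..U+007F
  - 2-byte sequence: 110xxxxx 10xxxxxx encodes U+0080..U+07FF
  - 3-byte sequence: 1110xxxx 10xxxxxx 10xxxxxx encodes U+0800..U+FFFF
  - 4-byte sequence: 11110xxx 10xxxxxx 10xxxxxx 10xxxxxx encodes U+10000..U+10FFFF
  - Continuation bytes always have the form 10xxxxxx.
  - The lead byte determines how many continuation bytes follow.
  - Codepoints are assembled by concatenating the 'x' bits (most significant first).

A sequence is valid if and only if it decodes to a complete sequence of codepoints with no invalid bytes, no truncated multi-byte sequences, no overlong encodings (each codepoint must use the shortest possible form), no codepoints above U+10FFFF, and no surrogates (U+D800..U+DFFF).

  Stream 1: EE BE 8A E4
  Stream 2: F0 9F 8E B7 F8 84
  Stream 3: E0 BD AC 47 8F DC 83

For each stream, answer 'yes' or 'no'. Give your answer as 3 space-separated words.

Stream 1: error at byte offset 4. INVALID
Stream 2: error at byte offset 4. INVALID
Stream 3: error at byte offset 4. INVALID

Answer: no no no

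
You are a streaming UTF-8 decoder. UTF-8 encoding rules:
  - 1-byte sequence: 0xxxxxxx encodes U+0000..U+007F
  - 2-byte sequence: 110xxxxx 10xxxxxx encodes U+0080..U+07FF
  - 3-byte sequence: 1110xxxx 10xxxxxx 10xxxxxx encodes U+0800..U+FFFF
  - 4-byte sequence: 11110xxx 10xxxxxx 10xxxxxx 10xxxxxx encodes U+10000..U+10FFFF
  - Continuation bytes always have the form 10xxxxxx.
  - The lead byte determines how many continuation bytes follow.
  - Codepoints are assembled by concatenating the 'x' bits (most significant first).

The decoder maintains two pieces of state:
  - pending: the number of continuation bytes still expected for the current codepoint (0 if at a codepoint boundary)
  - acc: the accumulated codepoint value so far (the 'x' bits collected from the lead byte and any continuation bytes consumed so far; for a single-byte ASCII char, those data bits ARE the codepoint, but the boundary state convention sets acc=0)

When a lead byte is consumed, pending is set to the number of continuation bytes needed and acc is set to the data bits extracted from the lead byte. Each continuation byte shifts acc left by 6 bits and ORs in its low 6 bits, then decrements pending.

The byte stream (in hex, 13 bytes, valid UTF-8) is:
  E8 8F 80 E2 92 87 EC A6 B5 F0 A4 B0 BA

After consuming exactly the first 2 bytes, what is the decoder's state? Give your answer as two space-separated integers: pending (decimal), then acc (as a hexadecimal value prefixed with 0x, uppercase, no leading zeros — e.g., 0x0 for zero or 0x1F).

Byte[0]=E8: 3-byte lead. pending=2, acc=0x8
Byte[1]=8F: continuation. acc=(acc<<6)|0x0F=0x20F, pending=1

Answer: 1 0x20F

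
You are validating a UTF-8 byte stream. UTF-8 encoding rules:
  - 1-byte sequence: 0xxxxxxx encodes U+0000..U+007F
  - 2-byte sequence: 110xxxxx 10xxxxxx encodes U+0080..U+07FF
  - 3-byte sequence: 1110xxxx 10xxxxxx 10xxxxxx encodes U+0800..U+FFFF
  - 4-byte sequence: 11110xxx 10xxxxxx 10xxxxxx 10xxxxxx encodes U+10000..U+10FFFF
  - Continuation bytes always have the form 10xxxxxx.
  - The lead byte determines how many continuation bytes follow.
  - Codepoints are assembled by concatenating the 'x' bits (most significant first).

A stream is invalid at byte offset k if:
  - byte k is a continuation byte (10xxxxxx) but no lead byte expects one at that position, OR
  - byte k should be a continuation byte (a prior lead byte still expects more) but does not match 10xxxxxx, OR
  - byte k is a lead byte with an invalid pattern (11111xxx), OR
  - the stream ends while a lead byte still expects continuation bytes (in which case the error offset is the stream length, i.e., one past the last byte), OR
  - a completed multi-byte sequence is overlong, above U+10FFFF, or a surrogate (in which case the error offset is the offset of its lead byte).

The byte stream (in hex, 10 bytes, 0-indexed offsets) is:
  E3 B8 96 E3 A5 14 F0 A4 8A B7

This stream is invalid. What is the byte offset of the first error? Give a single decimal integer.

Answer: 5

Derivation:
Byte[0]=E3: 3-byte lead, need 2 cont bytes. acc=0x3
Byte[1]=B8: continuation. acc=(acc<<6)|0x38=0xF8
Byte[2]=96: continuation. acc=(acc<<6)|0x16=0x3E16
Completed: cp=U+3E16 (starts at byte 0)
Byte[3]=E3: 3-byte lead, need 2 cont bytes. acc=0x3
Byte[4]=A5: continuation. acc=(acc<<6)|0x25=0xE5
Byte[5]=14: expected 10xxxxxx continuation. INVALID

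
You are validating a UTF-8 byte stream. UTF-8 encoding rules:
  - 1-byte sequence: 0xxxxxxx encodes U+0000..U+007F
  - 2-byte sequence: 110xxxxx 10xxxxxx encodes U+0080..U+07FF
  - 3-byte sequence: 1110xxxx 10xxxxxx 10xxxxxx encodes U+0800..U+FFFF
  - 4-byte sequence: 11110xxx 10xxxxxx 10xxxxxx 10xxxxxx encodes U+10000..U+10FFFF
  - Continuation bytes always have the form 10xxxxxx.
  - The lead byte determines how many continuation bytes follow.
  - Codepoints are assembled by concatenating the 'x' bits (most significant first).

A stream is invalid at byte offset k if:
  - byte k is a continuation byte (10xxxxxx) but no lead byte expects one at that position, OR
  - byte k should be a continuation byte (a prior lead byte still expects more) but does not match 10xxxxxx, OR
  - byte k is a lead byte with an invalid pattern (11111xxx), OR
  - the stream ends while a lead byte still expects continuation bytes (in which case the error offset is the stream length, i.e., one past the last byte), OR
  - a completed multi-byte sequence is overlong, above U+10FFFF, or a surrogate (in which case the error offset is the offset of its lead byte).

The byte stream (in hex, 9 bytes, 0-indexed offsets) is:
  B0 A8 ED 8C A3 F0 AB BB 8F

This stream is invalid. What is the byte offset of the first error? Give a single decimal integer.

Answer: 0

Derivation:
Byte[0]=B0: INVALID lead byte (not 0xxx/110x/1110/11110)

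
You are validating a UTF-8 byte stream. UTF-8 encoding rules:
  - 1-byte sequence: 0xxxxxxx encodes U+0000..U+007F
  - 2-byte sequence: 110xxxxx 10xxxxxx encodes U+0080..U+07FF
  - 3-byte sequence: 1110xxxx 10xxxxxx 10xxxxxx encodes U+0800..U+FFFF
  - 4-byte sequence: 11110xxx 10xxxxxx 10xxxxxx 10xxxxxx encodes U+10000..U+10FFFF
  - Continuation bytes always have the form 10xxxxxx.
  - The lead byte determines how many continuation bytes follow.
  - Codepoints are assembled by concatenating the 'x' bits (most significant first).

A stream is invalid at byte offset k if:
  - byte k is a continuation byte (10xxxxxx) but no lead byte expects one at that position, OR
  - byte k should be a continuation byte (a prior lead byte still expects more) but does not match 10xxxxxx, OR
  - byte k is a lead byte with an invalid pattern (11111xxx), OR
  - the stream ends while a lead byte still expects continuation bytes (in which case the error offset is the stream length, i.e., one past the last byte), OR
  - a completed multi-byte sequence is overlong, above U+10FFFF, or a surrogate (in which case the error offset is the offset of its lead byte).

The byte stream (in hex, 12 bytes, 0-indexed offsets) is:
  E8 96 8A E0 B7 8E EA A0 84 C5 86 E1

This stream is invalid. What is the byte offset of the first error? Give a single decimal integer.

Byte[0]=E8: 3-byte lead, need 2 cont bytes. acc=0x8
Byte[1]=96: continuation. acc=(acc<<6)|0x16=0x216
Byte[2]=8A: continuation. acc=(acc<<6)|0x0A=0x858A
Completed: cp=U+858A (starts at byte 0)
Byte[3]=E0: 3-byte lead, need 2 cont bytes. acc=0x0
Byte[4]=B7: continuation. acc=(acc<<6)|0x37=0x37
Byte[5]=8E: continuation. acc=(acc<<6)|0x0E=0xDCE
Completed: cp=U+0DCE (starts at byte 3)
Byte[6]=EA: 3-byte lead, need 2 cont bytes. acc=0xA
Byte[7]=A0: continuation. acc=(acc<<6)|0x20=0x2A0
Byte[8]=84: continuation. acc=(acc<<6)|0x04=0xA804
Completed: cp=U+A804 (starts at byte 6)
Byte[9]=C5: 2-byte lead, need 1 cont bytes. acc=0x5
Byte[10]=86: continuation. acc=(acc<<6)|0x06=0x146
Completed: cp=U+0146 (starts at byte 9)
Byte[11]=E1: 3-byte lead, need 2 cont bytes. acc=0x1
Byte[12]: stream ended, expected continuation. INVALID

Answer: 12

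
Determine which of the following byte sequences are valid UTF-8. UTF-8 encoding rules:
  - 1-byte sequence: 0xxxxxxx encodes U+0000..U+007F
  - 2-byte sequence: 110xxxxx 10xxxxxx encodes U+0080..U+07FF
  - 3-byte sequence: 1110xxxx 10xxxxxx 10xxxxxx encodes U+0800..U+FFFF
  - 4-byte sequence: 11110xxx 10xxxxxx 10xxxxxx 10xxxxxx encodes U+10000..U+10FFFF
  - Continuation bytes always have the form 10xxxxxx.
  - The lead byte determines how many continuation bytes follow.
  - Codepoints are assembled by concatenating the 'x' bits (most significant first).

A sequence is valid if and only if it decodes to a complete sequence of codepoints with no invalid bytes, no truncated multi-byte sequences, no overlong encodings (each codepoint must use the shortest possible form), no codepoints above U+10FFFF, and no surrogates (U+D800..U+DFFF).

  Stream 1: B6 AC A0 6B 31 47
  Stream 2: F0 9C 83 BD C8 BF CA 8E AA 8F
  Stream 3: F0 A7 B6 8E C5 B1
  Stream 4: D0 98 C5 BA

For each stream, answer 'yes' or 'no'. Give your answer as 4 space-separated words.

Answer: no no yes yes

Derivation:
Stream 1: error at byte offset 0. INVALID
Stream 2: error at byte offset 8. INVALID
Stream 3: decodes cleanly. VALID
Stream 4: decodes cleanly. VALID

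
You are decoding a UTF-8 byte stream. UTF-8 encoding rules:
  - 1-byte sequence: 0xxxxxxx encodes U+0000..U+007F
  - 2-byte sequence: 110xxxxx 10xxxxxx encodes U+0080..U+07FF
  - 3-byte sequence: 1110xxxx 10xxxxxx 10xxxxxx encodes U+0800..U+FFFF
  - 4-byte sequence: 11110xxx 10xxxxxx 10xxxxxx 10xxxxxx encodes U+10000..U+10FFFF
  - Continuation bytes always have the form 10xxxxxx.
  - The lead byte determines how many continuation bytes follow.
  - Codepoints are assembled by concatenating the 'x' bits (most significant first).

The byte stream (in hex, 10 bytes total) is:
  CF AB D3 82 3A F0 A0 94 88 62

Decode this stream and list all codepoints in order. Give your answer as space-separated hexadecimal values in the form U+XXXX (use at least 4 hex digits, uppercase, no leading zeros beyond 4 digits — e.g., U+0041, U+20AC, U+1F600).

Answer: U+03EB U+04C2 U+003A U+20508 U+0062

Derivation:
Byte[0]=CF: 2-byte lead, need 1 cont bytes. acc=0xF
Byte[1]=AB: continuation. acc=(acc<<6)|0x2B=0x3EB
Completed: cp=U+03EB (starts at byte 0)
Byte[2]=D3: 2-byte lead, need 1 cont bytes. acc=0x13
Byte[3]=82: continuation. acc=(acc<<6)|0x02=0x4C2
Completed: cp=U+04C2 (starts at byte 2)
Byte[4]=3A: 1-byte ASCII. cp=U+003A
Byte[5]=F0: 4-byte lead, need 3 cont bytes. acc=0x0
Byte[6]=A0: continuation. acc=(acc<<6)|0x20=0x20
Byte[7]=94: continuation. acc=(acc<<6)|0x14=0x814
Byte[8]=88: continuation. acc=(acc<<6)|0x08=0x20508
Completed: cp=U+20508 (starts at byte 5)
Byte[9]=62: 1-byte ASCII. cp=U+0062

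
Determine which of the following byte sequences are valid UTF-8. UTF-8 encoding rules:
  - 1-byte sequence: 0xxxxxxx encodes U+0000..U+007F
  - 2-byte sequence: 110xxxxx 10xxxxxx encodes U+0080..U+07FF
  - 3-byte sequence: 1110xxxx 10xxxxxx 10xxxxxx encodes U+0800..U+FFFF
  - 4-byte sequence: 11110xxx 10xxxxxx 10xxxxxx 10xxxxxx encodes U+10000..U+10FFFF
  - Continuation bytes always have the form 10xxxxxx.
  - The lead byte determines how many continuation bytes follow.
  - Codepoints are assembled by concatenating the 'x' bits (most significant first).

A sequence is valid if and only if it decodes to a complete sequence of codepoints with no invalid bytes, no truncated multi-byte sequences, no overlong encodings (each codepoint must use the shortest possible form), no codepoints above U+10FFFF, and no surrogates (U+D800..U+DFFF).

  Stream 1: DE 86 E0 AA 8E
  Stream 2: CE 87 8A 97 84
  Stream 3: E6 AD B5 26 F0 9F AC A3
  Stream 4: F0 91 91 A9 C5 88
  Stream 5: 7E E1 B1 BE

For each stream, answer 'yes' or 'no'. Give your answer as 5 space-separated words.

Answer: yes no yes yes yes

Derivation:
Stream 1: decodes cleanly. VALID
Stream 2: error at byte offset 2. INVALID
Stream 3: decodes cleanly. VALID
Stream 4: decodes cleanly. VALID
Stream 5: decodes cleanly. VALID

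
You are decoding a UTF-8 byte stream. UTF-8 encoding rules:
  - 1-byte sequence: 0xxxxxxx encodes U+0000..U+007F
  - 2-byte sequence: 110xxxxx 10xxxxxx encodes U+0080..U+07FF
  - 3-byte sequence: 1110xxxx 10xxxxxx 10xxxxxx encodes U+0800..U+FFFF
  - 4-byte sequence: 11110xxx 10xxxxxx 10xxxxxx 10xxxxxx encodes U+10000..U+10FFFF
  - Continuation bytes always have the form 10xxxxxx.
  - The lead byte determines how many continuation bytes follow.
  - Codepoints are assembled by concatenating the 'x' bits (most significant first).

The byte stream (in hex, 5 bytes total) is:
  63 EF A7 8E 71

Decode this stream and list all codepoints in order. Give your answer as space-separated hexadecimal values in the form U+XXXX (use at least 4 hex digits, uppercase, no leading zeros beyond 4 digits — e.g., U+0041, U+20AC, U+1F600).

Byte[0]=63: 1-byte ASCII. cp=U+0063
Byte[1]=EF: 3-byte lead, need 2 cont bytes. acc=0xF
Byte[2]=A7: continuation. acc=(acc<<6)|0x27=0x3E7
Byte[3]=8E: continuation. acc=(acc<<6)|0x0E=0xF9CE
Completed: cp=U+F9CE (starts at byte 1)
Byte[4]=71: 1-byte ASCII. cp=U+0071

Answer: U+0063 U+F9CE U+0071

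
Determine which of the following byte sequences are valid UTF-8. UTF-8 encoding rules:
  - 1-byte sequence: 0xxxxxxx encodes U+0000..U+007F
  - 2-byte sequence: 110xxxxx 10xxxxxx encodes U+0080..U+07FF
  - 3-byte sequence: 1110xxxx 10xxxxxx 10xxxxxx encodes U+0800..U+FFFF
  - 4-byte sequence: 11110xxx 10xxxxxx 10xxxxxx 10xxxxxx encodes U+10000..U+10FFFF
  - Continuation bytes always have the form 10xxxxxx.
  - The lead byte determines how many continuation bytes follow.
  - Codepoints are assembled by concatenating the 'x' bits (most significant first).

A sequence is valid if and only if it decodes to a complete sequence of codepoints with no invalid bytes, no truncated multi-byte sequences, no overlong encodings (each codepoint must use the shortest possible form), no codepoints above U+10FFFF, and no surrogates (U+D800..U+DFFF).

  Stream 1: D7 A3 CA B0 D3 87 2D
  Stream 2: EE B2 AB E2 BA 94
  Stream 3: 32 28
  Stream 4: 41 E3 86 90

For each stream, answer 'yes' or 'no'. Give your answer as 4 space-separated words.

Stream 1: decodes cleanly. VALID
Stream 2: decodes cleanly. VALID
Stream 3: decodes cleanly. VALID
Stream 4: decodes cleanly. VALID

Answer: yes yes yes yes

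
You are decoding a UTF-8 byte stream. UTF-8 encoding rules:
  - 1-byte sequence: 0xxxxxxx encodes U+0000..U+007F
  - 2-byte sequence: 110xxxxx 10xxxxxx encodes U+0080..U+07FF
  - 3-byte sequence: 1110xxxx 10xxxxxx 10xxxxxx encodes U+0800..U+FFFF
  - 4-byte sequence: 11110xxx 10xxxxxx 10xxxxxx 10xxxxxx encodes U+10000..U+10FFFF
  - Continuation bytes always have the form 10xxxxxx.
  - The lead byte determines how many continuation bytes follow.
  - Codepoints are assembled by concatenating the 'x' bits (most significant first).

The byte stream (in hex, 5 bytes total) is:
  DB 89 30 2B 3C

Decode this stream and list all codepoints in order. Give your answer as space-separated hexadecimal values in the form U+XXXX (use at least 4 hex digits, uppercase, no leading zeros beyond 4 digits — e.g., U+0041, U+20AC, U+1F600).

Byte[0]=DB: 2-byte lead, need 1 cont bytes. acc=0x1B
Byte[1]=89: continuation. acc=(acc<<6)|0x09=0x6C9
Completed: cp=U+06C9 (starts at byte 0)
Byte[2]=30: 1-byte ASCII. cp=U+0030
Byte[3]=2B: 1-byte ASCII. cp=U+002B
Byte[4]=3C: 1-byte ASCII. cp=U+003C

Answer: U+06C9 U+0030 U+002B U+003C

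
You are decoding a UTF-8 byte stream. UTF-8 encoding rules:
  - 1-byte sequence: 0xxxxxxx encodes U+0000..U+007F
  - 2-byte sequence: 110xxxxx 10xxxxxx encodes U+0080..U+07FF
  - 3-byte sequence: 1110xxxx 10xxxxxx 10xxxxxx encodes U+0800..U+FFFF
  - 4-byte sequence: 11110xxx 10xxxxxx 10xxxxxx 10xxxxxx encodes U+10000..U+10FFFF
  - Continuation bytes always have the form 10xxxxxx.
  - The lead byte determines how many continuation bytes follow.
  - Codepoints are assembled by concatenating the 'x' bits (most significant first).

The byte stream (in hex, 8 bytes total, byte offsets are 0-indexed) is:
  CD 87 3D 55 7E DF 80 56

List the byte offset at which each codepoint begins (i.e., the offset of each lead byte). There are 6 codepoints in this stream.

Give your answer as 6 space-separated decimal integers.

Answer: 0 2 3 4 5 7

Derivation:
Byte[0]=CD: 2-byte lead, need 1 cont bytes. acc=0xD
Byte[1]=87: continuation. acc=(acc<<6)|0x07=0x347
Completed: cp=U+0347 (starts at byte 0)
Byte[2]=3D: 1-byte ASCII. cp=U+003D
Byte[3]=55: 1-byte ASCII. cp=U+0055
Byte[4]=7E: 1-byte ASCII. cp=U+007E
Byte[5]=DF: 2-byte lead, need 1 cont bytes. acc=0x1F
Byte[6]=80: continuation. acc=(acc<<6)|0x00=0x7C0
Completed: cp=U+07C0 (starts at byte 5)
Byte[7]=56: 1-byte ASCII. cp=U+0056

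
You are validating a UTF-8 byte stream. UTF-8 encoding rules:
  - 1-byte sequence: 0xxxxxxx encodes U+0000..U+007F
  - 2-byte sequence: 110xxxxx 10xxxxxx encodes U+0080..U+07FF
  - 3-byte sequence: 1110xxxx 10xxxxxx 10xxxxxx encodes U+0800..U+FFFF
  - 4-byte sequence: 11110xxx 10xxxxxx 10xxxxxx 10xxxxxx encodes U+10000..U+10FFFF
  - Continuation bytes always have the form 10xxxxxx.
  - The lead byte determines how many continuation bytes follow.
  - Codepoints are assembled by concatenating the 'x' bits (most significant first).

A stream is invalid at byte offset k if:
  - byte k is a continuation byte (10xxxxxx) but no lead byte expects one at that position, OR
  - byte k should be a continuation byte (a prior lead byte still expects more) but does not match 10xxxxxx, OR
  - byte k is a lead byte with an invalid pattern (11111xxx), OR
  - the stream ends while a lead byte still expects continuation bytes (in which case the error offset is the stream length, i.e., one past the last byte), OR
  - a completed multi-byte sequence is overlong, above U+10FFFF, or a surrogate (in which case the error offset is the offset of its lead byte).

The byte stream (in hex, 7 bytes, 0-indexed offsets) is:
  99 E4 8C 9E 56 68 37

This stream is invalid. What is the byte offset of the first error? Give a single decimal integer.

Byte[0]=99: INVALID lead byte (not 0xxx/110x/1110/11110)

Answer: 0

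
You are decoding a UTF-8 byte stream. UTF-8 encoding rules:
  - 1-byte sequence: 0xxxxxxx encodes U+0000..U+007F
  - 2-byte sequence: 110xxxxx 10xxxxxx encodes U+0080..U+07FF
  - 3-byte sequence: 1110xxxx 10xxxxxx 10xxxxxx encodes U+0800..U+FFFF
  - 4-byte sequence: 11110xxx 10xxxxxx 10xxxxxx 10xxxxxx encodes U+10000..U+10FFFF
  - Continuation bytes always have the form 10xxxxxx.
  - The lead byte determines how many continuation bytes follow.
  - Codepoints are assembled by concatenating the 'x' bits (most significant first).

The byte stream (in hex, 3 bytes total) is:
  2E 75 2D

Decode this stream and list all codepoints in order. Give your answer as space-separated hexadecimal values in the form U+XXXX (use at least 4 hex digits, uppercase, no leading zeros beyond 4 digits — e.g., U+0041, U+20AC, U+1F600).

Byte[0]=2E: 1-byte ASCII. cp=U+002E
Byte[1]=75: 1-byte ASCII. cp=U+0075
Byte[2]=2D: 1-byte ASCII. cp=U+002D

Answer: U+002E U+0075 U+002D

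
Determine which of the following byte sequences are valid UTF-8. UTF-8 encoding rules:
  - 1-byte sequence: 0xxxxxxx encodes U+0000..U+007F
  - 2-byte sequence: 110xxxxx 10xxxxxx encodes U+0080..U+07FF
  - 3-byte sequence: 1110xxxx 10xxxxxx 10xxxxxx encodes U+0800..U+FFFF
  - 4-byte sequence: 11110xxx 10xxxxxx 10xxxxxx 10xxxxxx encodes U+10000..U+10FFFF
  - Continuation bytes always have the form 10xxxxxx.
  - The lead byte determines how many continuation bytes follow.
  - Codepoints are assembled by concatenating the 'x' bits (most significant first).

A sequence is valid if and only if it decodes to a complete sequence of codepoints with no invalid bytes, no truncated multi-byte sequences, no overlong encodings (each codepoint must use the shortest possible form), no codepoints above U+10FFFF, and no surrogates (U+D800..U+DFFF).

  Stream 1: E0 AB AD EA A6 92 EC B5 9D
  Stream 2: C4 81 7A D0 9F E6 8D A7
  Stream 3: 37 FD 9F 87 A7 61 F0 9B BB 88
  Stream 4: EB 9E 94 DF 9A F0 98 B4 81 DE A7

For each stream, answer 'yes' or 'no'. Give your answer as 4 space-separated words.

Stream 1: decodes cleanly. VALID
Stream 2: decodes cleanly. VALID
Stream 3: error at byte offset 1. INVALID
Stream 4: decodes cleanly. VALID

Answer: yes yes no yes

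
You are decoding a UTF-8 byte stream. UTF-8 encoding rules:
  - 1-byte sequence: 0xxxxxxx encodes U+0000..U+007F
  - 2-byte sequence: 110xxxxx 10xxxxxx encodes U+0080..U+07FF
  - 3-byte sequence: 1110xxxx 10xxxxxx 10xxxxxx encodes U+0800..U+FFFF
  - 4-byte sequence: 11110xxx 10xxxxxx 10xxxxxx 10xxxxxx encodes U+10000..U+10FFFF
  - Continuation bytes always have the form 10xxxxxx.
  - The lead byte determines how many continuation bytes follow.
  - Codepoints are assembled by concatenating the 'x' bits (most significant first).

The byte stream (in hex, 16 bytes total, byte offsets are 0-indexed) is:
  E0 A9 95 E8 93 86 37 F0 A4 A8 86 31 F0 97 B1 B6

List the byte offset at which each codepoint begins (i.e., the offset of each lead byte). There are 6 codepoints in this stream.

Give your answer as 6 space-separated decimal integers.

Byte[0]=E0: 3-byte lead, need 2 cont bytes. acc=0x0
Byte[1]=A9: continuation. acc=(acc<<6)|0x29=0x29
Byte[2]=95: continuation. acc=(acc<<6)|0x15=0xA55
Completed: cp=U+0A55 (starts at byte 0)
Byte[3]=E8: 3-byte lead, need 2 cont bytes. acc=0x8
Byte[4]=93: continuation. acc=(acc<<6)|0x13=0x213
Byte[5]=86: continuation. acc=(acc<<6)|0x06=0x84C6
Completed: cp=U+84C6 (starts at byte 3)
Byte[6]=37: 1-byte ASCII. cp=U+0037
Byte[7]=F0: 4-byte lead, need 3 cont bytes. acc=0x0
Byte[8]=A4: continuation. acc=(acc<<6)|0x24=0x24
Byte[9]=A8: continuation. acc=(acc<<6)|0x28=0x928
Byte[10]=86: continuation. acc=(acc<<6)|0x06=0x24A06
Completed: cp=U+24A06 (starts at byte 7)
Byte[11]=31: 1-byte ASCII. cp=U+0031
Byte[12]=F0: 4-byte lead, need 3 cont bytes. acc=0x0
Byte[13]=97: continuation. acc=(acc<<6)|0x17=0x17
Byte[14]=B1: continuation. acc=(acc<<6)|0x31=0x5F1
Byte[15]=B6: continuation. acc=(acc<<6)|0x36=0x17C76
Completed: cp=U+17C76 (starts at byte 12)

Answer: 0 3 6 7 11 12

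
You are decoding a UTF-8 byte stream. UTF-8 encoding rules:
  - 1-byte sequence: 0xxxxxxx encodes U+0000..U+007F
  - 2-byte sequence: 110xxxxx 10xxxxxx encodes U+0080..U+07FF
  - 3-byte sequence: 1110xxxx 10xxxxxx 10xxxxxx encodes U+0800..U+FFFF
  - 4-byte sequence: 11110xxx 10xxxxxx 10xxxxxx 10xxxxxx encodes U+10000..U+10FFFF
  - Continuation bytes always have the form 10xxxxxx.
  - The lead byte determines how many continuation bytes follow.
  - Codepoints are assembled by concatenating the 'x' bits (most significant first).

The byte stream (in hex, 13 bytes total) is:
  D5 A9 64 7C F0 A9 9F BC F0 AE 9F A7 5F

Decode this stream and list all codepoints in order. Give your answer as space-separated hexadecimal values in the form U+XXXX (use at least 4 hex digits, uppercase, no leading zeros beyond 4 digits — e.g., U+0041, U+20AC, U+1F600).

Answer: U+0569 U+0064 U+007C U+297FC U+2E7E7 U+005F

Derivation:
Byte[0]=D5: 2-byte lead, need 1 cont bytes. acc=0x15
Byte[1]=A9: continuation. acc=(acc<<6)|0x29=0x569
Completed: cp=U+0569 (starts at byte 0)
Byte[2]=64: 1-byte ASCII. cp=U+0064
Byte[3]=7C: 1-byte ASCII. cp=U+007C
Byte[4]=F0: 4-byte lead, need 3 cont bytes. acc=0x0
Byte[5]=A9: continuation. acc=(acc<<6)|0x29=0x29
Byte[6]=9F: continuation. acc=(acc<<6)|0x1F=0xA5F
Byte[7]=BC: continuation. acc=(acc<<6)|0x3C=0x297FC
Completed: cp=U+297FC (starts at byte 4)
Byte[8]=F0: 4-byte lead, need 3 cont bytes. acc=0x0
Byte[9]=AE: continuation. acc=(acc<<6)|0x2E=0x2E
Byte[10]=9F: continuation. acc=(acc<<6)|0x1F=0xB9F
Byte[11]=A7: continuation. acc=(acc<<6)|0x27=0x2E7E7
Completed: cp=U+2E7E7 (starts at byte 8)
Byte[12]=5F: 1-byte ASCII. cp=U+005F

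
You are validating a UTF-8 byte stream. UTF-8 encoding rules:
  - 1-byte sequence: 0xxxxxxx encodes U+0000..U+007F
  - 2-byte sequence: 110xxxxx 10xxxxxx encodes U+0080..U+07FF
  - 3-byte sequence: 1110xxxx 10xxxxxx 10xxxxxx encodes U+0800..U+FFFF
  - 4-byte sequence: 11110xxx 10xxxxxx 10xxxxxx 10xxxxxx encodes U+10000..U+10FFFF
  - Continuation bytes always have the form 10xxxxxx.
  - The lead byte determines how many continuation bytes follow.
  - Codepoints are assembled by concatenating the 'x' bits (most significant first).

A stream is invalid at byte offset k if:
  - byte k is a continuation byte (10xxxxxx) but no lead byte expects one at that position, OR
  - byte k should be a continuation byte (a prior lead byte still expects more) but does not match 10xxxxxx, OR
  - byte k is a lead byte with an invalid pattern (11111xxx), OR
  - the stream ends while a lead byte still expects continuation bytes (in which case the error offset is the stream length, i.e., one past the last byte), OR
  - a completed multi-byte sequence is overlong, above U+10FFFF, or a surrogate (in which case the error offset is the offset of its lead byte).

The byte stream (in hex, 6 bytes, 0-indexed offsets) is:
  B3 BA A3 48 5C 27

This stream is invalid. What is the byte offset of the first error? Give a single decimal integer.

Answer: 0

Derivation:
Byte[0]=B3: INVALID lead byte (not 0xxx/110x/1110/11110)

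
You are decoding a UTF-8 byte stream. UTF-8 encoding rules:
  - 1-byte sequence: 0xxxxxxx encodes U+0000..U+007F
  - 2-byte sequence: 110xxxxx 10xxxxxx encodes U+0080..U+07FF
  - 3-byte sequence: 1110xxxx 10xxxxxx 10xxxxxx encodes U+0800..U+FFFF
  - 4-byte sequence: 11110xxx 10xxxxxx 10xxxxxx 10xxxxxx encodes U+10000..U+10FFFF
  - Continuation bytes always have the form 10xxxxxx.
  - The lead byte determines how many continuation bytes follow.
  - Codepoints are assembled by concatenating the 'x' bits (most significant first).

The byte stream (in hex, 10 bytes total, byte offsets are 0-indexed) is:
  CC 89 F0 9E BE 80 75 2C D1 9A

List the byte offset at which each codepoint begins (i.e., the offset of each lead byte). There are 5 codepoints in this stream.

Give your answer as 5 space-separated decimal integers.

Byte[0]=CC: 2-byte lead, need 1 cont bytes. acc=0xC
Byte[1]=89: continuation. acc=(acc<<6)|0x09=0x309
Completed: cp=U+0309 (starts at byte 0)
Byte[2]=F0: 4-byte lead, need 3 cont bytes. acc=0x0
Byte[3]=9E: continuation. acc=(acc<<6)|0x1E=0x1E
Byte[4]=BE: continuation. acc=(acc<<6)|0x3E=0x7BE
Byte[5]=80: continuation. acc=(acc<<6)|0x00=0x1EF80
Completed: cp=U+1EF80 (starts at byte 2)
Byte[6]=75: 1-byte ASCII. cp=U+0075
Byte[7]=2C: 1-byte ASCII. cp=U+002C
Byte[8]=D1: 2-byte lead, need 1 cont bytes. acc=0x11
Byte[9]=9A: continuation. acc=(acc<<6)|0x1A=0x45A
Completed: cp=U+045A (starts at byte 8)

Answer: 0 2 6 7 8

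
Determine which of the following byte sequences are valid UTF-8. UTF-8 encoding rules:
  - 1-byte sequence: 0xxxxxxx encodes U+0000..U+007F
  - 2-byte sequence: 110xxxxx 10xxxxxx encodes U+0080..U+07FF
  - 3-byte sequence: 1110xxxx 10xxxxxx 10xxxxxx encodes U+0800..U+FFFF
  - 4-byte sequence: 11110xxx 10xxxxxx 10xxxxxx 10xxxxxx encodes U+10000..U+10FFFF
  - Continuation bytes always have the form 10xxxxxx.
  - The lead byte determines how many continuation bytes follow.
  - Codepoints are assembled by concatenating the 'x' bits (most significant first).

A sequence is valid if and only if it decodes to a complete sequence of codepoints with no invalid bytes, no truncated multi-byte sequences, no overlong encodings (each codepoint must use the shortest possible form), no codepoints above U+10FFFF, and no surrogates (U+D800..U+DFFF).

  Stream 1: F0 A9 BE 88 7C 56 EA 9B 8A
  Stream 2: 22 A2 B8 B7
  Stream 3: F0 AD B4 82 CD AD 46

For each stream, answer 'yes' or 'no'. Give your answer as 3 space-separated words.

Answer: yes no yes

Derivation:
Stream 1: decodes cleanly. VALID
Stream 2: error at byte offset 1. INVALID
Stream 3: decodes cleanly. VALID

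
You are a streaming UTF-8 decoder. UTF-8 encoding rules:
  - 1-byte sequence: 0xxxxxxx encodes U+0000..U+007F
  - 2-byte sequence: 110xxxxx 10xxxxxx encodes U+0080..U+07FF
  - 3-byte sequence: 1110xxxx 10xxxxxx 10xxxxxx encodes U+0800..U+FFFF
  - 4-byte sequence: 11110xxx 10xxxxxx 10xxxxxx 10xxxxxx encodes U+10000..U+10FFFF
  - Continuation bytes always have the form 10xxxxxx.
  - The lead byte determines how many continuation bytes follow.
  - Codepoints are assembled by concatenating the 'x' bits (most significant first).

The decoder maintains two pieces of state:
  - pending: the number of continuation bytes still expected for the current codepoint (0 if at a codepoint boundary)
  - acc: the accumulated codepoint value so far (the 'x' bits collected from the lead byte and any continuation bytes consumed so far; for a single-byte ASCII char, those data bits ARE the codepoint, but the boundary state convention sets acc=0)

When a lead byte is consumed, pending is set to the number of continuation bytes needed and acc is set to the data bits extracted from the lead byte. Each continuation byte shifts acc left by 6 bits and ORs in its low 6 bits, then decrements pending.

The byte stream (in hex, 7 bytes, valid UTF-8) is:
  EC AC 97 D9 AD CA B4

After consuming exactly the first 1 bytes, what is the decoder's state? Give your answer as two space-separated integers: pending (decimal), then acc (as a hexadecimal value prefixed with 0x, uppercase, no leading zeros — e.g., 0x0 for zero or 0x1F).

Answer: 2 0xC

Derivation:
Byte[0]=EC: 3-byte lead. pending=2, acc=0xC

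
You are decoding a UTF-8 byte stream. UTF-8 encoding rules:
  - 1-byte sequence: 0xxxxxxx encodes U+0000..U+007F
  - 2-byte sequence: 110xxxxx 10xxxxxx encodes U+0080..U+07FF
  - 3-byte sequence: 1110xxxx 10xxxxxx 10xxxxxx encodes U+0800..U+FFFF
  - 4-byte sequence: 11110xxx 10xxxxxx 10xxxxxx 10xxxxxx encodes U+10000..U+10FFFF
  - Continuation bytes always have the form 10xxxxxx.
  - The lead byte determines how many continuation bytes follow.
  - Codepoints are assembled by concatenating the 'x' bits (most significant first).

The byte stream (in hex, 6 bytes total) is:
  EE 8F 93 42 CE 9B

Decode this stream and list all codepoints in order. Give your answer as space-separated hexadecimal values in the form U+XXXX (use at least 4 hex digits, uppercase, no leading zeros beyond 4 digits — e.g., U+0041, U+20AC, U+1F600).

Byte[0]=EE: 3-byte lead, need 2 cont bytes. acc=0xE
Byte[1]=8F: continuation. acc=(acc<<6)|0x0F=0x38F
Byte[2]=93: continuation. acc=(acc<<6)|0x13=0xE3D3
Completed: cp=U+E3D3 (starts at byte 0)
Byte[3]=42: 1-byte ASCII. cp=U+0042
Byte[4]=CE: 2-byte lead, need 1 cont bytes. acc=0xE
Byte[5]=9B: continuation. acc=(acc<<6)|0x1B=0x39B
Completed: cp=U+039B (starts at byte 4)

Answer: U+E3D3 U+0042 U+039B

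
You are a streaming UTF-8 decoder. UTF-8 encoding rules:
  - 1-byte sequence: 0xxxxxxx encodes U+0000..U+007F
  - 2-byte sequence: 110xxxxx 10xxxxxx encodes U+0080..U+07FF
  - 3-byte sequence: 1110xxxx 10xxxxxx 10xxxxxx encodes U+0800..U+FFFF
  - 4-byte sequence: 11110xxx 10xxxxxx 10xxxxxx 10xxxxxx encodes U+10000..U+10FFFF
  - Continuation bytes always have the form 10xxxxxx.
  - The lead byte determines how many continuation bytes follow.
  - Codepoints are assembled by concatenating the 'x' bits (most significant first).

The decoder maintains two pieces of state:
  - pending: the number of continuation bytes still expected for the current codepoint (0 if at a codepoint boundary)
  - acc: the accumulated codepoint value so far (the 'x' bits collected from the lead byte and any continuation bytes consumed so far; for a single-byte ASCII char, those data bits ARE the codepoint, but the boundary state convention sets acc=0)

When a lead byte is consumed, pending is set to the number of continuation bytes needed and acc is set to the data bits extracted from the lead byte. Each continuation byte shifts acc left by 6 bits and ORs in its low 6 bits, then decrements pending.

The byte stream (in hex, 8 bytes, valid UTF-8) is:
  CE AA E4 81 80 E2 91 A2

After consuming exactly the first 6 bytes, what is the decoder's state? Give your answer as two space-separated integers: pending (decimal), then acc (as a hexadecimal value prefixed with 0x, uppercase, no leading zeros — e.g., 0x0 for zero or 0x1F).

Answer: 2 0x2

Derivation:
Byte[0]=CE: 2-byte lead. pending=1, acc=0xE
Byte[1]=AA: continuation. acc=(acc<<6)|0x2A=0x3AA, pending=0
Byte[2]=E4: 3-byte lead. pending=2, acc=0x4
Byte[3]=81: continuation. acc=(acc<<6)|0x01=0x101, pending=1
Byte[4]=80: continuation. acc=(acc<<6)|0x00=0x4040, pending=0
Byte[5]=E2: 3-byte lead. pending=2, acc=0x2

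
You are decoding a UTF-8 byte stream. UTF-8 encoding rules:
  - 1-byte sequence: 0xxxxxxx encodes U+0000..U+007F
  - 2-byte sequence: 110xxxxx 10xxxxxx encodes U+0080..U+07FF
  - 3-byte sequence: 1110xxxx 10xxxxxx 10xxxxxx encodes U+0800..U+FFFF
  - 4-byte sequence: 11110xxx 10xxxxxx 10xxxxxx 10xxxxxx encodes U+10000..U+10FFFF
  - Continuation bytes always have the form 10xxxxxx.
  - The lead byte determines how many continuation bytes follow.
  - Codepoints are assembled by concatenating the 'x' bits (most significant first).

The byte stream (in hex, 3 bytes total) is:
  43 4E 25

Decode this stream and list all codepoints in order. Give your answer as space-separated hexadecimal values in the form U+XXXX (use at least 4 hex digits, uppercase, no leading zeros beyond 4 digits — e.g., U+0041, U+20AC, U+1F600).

Byte[0]=43: 1-byte ASCII. cp=U+0043
Byte[1]=4E: 1-byte ASCII. cp=U+004E
Byte[2]=25: 1-byte ASCII. cp=U+0025

Answer: U+0043 U+004E U+0025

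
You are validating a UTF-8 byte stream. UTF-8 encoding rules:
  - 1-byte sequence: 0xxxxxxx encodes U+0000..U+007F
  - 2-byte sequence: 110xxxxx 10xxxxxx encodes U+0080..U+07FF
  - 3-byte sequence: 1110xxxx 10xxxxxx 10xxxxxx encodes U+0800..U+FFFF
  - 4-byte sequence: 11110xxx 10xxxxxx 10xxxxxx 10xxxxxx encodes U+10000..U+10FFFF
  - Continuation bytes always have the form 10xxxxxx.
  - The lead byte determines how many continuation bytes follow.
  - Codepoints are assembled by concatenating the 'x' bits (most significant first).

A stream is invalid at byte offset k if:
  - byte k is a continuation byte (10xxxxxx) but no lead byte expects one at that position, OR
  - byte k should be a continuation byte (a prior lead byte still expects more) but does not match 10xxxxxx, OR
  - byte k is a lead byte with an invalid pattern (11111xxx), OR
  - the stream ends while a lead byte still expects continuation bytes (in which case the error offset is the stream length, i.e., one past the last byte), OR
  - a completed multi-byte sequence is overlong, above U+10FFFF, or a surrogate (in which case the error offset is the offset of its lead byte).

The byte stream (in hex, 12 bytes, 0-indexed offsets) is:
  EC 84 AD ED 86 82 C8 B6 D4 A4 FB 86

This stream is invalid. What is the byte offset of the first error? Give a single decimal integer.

Byte[0]=EC: 3-byte lead, need 2 cont bytes. acc=0xC
Byte[1]=84: continuation. acc=(acc<<6)|0x04=0x304
Byte[2]=AD: continuation. acc=(acc<<6)|0x2D=0xC12D
Completed: cp=U+C12D (starts at byte 0)
Byte[3]=ED: 3-byte lead, need 2 cont bytes. acc=0xD
Byte[4]=86: continuation. acc=(acc<<6)|0x06=0x346
Byte[5]=82: continuation. acc=(acc<<6)|0x02=0xD182
Completed: cp=U+D182 (starts at byte 3)
Byte[6]=C8: 2-byte lead, need 1 cont bytes. acc=0x8
Byte[7]=B6: continuation. acc=(acc<<6)|0x36=0x236
Completed: cp=U+0236 (starts at byte 6)
Byte[8]=D4: 2-byte lead, need 1 cont bytes. acc=0x14
Byte[9]=A4: continuation. acc=(acc<<6)|0x24=0x524
Completed: cp=U+0524 (starts at byte 8)
Byte[10]=FB: INVALID lead byte (not 0xxx/110x/1110/11110)

Answer: 10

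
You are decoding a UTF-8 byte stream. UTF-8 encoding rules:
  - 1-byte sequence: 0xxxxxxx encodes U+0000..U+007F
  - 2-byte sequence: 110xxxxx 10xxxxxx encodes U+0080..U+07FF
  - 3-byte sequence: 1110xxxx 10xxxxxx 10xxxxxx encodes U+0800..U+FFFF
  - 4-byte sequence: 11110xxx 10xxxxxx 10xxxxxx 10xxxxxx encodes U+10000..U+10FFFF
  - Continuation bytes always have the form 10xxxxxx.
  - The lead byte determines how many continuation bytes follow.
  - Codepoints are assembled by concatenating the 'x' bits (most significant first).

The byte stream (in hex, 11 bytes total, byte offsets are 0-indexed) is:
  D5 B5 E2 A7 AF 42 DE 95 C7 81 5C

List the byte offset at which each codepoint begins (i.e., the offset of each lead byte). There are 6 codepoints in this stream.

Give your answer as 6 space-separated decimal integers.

Byte[0]=D5: 2-byte lead, need 1 cont bytes. acc=0x15
Byte[1]=B5: continuation. acc=(acc<<6)|0x35=0x575
Completed: cp=U+0575 (starts at byte 0)
Byte[2]=E2: 3-byte lead, need 2 cont bytes. acc=0x2
Byte[3]=A7: continuation. acc=(acc<<6)|0x27=0xA7
Byte[4]=AF: continuation. acc=(acc<<6)|0x2F=0x29EF
Completed: cp=U+29EF (starts at byte 2)
Byte[5]=42: 1-byte ASCII. cp=U+0042
Byte[6]=DE: 2-byte lead, need 1 cont bytes. acc=0x1E
Byte[7]=95: continuation. acc=(acc<<6)|0x15=0x795
Completed: cp=U+0795 (starts at byte 6)
Byte[8]=C7: 2-byte lead, need 1 cont bytes. acc=0x7
Byte[9]=81: continuation. acc=(acc<<6)|0x01=0x1C1
Completed: cp=U+01C1 (starts at byte 8)
Byte[10]=5C: 1-byte ASCII. cp=U+005C

Answer: 0 2 5 6 8 10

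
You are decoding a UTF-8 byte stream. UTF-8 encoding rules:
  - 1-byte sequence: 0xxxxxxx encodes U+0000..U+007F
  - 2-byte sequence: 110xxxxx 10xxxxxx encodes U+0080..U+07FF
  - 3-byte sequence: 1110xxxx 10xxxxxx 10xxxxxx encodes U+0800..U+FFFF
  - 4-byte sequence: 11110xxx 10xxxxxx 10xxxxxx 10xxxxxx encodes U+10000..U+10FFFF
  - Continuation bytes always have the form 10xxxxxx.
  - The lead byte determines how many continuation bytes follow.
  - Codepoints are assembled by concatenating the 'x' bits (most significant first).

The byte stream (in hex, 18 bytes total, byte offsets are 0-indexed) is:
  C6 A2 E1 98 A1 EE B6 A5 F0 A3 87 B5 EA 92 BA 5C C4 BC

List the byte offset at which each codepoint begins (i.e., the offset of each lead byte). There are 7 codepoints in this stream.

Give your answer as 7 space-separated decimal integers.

Byte[0]=C6: 2-byte lead, need 1 cont bytes. acc=0x6
Byte[1]=A2: continuation. acc=(acc<<6)|0x22=0x1A2
Completed: cp=U+01A2 (starts at byte 0)
Byte[2]=E1: 3-byte lead, need 2 cont bytes. acc=0x1
Byte[3]=98: continuation. acc=(acc<<6)|0x18=0x58
Byte[4]=A1: continuation. acc=(acc<<6)|0x21=0x1621
Completed: cp=U+1621 (starts at byte 2)
Byte[5]=EE: 3-byte lead, need 2 cont bytes. acc=0xE
Byte[6]=B6: continuation. acc=(acc<<6)|0x36=0x3B6
Byte[7]=A5: continuation. acc=(acc<<6)|0x25=0xEDA5
Completed: cp=U+EDA5 (starts at byte 5)
Byte[8]=F0: 4-byte lead, need 3 cont bytes. acc=0x0
Byte[9]=A3: continuation. acc=(acc<<6)|0x23=0x23
Byte[10]=87: continuation. acc=(acc<<6)|0x07=0x8C7
Byte[11]=B5: continuation. acc=(acc<<6)|0x35=0x231F5
Completed: cp=U+231F5 (starts at byte 8)
Byte[12]=EA: 3-byte lead, need 2 cont bytes. acc=0xA
Byte[13]=92: continuation. acc=(acc<<6)|0x12=0x292
Byte[14]=BA: continuation. acc=(acc<<6)|0x3A=0xA4BA
Completed: cp=U+A4BA (starts at byte 12)
Byte[15]=5C: 1-byte ASCII. cp=U+005C
Byte[16]=C4: 2-byte lead, need 1 cont bytes. acc=0x4
Byte[17]=BC: continuation. acc=(acc<<6)|0x3C=0x13C
Completed: cp=U+013C (starts at byte 16)

Answer: 0 2 5 8 12 15 16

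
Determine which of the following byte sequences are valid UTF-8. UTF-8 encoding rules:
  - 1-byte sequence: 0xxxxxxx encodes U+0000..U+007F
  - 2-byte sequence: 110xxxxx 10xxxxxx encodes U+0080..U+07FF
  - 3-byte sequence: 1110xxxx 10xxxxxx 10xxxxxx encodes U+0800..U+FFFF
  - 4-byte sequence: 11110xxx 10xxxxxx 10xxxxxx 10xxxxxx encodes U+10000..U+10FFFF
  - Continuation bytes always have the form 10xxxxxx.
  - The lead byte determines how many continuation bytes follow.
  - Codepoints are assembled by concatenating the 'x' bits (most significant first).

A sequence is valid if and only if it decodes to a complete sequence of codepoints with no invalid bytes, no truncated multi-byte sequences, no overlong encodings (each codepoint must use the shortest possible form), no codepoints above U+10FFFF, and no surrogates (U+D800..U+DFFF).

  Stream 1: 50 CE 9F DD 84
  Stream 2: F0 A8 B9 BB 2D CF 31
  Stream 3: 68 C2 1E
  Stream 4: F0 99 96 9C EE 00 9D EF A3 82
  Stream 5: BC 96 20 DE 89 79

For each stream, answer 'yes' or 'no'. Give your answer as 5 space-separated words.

Answer: yes no no no no

Derivation:
Stream 1: decodes cleanly. VALID
Stream 2: error at byte offset 6. INVALID
Stream 3: error at byte offset 2. INVALID
Stream 4: error at byte offset 5. INVALID
Stream 5: error at byte offset 0. INVALID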